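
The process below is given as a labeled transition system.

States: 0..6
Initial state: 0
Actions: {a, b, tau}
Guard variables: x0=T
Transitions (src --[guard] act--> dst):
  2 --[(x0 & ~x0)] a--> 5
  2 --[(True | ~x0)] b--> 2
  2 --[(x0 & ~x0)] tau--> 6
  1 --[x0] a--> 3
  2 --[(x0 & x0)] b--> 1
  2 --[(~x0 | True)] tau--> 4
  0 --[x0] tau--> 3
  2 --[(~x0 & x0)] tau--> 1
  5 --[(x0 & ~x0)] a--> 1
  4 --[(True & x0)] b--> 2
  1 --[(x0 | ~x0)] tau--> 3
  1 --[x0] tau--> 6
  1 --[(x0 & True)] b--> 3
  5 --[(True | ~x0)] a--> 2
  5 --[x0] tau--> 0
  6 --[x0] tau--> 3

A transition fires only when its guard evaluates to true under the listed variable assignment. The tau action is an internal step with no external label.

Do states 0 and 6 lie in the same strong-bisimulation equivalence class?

Bisimulation quotient by refinement:
  P[0] = {{0,1,2,3,4,5,6}}
  P[1] = {{0,6},{1},{2},{3},{4},{5}}
stable after 2 split(s): 6 block(s)
[0]={0,6}  [6]={0,6}

Answer: BISIMILAR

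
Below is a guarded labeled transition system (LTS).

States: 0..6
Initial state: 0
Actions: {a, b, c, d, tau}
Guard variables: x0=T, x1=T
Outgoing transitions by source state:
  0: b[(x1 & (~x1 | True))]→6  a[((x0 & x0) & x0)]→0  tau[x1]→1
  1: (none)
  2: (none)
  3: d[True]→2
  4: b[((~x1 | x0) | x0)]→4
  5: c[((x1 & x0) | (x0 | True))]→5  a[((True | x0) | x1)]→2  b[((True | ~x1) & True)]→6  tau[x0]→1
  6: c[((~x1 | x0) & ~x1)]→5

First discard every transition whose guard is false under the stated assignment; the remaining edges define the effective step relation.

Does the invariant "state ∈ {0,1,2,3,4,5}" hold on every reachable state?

Answer: INVARIANT VIOLATED at state 6

Analysis:
Inv-set: {0,1,2,3,4,5}
Reach set: {0,1,6}
  0: safe
  1: safe
  6: VIOLATES
counterexample path to 6: b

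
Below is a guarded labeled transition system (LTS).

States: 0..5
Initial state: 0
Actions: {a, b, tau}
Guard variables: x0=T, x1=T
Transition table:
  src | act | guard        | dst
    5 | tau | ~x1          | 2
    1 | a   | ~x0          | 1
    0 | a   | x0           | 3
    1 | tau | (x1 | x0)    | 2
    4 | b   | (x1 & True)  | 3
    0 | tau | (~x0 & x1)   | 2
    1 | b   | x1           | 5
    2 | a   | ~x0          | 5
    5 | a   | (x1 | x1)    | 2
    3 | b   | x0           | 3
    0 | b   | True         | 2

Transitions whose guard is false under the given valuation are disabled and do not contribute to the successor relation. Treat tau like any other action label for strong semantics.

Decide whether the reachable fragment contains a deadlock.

Answer: DEADLOCK at state 2

Trace:
Reachable = {0,2,3}
  0: a→3  b→2  [deg 2]
  2: ∅  [deadlock]
  3: b→3  [deg 1]
trace reaching 2: b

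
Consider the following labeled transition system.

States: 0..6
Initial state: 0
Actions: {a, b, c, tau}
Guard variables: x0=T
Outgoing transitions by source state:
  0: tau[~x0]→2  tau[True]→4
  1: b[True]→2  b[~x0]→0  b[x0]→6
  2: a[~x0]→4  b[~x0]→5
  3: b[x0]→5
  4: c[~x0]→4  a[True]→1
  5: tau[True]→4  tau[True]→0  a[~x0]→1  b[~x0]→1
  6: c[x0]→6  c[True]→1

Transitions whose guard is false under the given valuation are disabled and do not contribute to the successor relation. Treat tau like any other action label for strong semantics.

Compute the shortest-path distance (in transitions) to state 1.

Answer: 2

Working:
BFS to 1:
  depth 0: {0}
  depth 1: {4}
  depth 2: {1}
depth(1)=2, e.g. tau·a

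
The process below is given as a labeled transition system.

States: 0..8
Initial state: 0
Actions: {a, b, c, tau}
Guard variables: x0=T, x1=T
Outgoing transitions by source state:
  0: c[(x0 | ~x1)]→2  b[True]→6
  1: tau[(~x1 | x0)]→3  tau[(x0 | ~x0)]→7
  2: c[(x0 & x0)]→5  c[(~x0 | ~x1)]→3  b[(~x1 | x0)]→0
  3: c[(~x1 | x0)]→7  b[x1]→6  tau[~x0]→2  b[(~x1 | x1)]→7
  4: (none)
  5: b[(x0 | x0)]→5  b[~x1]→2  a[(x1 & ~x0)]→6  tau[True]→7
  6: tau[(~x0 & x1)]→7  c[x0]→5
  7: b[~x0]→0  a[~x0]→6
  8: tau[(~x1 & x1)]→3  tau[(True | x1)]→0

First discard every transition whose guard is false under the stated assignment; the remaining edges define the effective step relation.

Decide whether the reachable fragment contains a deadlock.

Answer: DEADLOCK at state 7

Analysis:
Reach set: {0,2,5,6,7}
  0: b→6  c→2  [2 exit(s)]
  2: b→0  c→5  [2 exit(s)]
  5: b→5  tau→7  [2 exit(s)]
  6: c→5  [1 exit(s)]
  7: ∅  [deadlock]
trace reaching 7: c·c·tau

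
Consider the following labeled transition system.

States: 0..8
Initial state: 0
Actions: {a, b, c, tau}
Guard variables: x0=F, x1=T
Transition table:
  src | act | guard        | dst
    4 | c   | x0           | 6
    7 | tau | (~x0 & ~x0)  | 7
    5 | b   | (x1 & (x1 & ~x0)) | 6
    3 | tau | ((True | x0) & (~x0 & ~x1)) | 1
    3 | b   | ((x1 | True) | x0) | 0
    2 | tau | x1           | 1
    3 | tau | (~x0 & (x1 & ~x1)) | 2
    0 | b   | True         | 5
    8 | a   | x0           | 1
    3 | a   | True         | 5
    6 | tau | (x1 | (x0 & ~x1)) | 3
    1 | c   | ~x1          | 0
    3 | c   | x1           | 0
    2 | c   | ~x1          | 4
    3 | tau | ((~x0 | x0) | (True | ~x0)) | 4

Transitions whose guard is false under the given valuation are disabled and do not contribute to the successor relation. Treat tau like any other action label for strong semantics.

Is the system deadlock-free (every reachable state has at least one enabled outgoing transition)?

Reach set: {0,3,4,5,6}
  0: b→5  [deg 1]
  3: a→5  b→0  c→0  tau→4  [deg 4]
  4: ∅  [STUCK]
  5: b→6  [deg 1]
  6: tau→3  [deg 1]
trace reaching 4: b·b·tau·tau

Answer: DEADLOCK at state 4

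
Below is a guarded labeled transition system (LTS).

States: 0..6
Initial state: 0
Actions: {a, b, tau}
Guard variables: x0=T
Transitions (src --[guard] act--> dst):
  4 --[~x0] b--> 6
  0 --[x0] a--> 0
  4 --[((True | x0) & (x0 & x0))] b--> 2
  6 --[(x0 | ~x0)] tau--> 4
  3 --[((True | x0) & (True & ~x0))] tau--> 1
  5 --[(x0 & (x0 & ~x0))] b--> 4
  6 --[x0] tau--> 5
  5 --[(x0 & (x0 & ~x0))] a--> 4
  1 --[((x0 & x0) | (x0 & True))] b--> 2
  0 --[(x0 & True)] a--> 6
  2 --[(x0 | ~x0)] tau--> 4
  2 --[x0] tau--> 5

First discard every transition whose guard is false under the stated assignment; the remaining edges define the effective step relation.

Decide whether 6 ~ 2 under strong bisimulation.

Answer: BISIMILAR

Analysis:
Bisimulation quotient by refinement:
  π0 = {{0,1,2,3,4,5,6}}
  π1 = {{0},{1,4},{2,6},{3,5}}
Fixed point at round 2; 4 class(es).
class of 6: {2,6}; class of 2: {2,6}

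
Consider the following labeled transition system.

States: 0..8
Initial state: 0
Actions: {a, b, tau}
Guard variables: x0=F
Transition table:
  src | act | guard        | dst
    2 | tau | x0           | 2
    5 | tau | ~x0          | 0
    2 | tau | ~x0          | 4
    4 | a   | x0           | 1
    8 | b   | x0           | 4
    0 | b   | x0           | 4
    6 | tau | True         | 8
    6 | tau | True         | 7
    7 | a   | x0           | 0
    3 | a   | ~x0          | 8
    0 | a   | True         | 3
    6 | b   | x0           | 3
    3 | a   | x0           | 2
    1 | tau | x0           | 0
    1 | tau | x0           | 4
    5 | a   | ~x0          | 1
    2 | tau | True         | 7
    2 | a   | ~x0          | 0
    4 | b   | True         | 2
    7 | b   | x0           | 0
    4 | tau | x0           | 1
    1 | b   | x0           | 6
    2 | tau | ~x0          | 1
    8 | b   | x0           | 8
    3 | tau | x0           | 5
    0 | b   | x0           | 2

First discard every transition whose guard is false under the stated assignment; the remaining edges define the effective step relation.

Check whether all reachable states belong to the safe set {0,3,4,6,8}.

Answer: INVARIANT HOLDS

Working:
Safe = {0,3,4,6,8}
R = {0,3,8}
  0: ok
  3: ok
  8: ok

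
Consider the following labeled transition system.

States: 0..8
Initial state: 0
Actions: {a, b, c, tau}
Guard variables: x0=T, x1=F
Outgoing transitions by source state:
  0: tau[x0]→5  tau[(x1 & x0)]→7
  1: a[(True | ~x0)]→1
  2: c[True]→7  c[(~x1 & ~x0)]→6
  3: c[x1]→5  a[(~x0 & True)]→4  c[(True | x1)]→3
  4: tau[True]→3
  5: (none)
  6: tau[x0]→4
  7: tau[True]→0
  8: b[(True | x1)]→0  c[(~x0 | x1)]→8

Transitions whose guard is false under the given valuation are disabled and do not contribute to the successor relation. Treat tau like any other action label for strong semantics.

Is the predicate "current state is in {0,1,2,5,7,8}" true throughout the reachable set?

Inv-set: {0,1,2,5,7,8}
R = {0,5}
  0: ok
  5: ok

Answer: INVARIANT HOLDS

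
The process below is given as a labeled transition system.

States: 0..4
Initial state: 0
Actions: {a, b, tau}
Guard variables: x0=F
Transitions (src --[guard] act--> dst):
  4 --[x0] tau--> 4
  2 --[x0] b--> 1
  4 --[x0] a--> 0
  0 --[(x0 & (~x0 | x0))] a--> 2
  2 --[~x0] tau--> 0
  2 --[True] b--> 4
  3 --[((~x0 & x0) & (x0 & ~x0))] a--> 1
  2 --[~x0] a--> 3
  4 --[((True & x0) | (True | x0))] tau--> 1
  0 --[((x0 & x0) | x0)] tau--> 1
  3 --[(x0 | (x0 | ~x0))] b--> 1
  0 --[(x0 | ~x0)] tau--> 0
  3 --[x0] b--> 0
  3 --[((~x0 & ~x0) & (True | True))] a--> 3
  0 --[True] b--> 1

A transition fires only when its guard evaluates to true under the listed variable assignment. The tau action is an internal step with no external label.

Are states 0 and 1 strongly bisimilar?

Bisimulation quotient by refinement:
  P[0] = {{0,1,2,3,4}}
  P[1] = {{0},{1},{2},{3},{4}}
stable after 2 split(s): 5 block(s)
[0]={0}  [1]={1}

Answer: NOT BISIMILAR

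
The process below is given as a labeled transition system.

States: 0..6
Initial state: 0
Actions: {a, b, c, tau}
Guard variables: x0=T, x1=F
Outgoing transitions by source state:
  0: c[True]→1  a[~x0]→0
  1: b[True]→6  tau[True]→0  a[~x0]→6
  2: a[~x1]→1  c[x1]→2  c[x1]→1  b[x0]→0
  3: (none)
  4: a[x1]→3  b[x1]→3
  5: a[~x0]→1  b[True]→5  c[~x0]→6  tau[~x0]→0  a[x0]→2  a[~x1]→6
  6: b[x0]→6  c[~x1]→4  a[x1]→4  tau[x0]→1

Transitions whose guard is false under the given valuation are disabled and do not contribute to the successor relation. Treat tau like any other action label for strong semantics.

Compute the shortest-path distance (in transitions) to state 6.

Answer: 2

Analysis:
BFS to 6:
  L0 = {0}
  L1 = {1}
  L2 = {6}
first hit 6 at d=2 via c·b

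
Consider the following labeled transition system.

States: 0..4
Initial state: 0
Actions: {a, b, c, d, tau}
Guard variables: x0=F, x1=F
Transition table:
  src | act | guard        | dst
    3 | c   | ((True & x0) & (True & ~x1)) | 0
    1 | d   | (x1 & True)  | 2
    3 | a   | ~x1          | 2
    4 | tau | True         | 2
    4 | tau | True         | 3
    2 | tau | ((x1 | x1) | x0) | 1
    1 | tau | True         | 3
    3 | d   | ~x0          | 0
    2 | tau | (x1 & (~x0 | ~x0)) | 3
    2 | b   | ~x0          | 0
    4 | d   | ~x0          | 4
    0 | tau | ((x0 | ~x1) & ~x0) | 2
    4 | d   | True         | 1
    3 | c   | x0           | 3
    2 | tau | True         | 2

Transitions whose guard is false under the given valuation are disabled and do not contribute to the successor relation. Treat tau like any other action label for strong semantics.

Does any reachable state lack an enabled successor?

Answer: DEADLOCK-FREE

Trace:
Reach set: {0,2}
  0: tau→2  [deg 1]
  2: b→0  tau→2  [deg 2]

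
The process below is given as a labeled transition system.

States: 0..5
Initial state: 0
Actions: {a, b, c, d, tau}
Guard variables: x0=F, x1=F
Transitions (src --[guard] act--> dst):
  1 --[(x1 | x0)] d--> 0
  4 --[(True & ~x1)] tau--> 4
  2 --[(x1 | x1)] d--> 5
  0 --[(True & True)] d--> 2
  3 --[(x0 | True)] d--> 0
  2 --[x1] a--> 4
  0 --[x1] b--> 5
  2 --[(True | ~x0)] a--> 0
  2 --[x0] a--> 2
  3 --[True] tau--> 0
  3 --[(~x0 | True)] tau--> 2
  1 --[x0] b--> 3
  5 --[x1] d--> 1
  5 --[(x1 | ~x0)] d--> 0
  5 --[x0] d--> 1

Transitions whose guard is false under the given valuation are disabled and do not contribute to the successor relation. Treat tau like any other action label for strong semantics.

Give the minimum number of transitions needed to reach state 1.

Answer: UNREACHABLE

Trace:
Breadth-first toward 1:
  L0 = {0}
  L1 = {2}
1 never appears.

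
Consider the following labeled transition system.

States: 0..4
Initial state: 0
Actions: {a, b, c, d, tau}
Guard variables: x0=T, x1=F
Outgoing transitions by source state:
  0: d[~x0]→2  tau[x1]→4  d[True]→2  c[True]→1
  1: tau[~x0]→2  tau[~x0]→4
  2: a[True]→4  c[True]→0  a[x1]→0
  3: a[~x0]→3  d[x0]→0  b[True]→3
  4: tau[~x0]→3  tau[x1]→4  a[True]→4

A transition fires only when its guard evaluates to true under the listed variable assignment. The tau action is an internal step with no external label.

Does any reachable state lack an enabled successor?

Answer: DEADLOCK at state 1

Analysis:
R = {0,1,2,4}
  0: c→1  d→2  [2 out]
  1: ∅  [no exit]
  2: a→4  c→0  [2 out]
  4: a→4  [1 out]
trace reaching 1: c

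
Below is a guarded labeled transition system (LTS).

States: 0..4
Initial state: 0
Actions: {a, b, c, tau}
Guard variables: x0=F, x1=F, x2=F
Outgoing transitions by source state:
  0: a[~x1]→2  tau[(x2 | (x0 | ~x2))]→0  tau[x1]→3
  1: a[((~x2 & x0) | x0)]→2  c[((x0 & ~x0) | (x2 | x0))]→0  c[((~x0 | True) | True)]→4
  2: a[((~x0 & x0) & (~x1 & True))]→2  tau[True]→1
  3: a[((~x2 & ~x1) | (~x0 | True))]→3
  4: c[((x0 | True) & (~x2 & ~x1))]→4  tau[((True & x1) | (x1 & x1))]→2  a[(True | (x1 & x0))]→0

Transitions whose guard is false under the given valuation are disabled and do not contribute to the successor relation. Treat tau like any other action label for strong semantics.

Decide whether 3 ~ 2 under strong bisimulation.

Answer: NOT BISIMILAR

Trace:
Bisimulation quotient by refinement:
  round 0: {{0,1,2,3,4}}
  round 1: {{0},{1},{2},{3},{4}}
Fixed point at round 2; 5 class(es).
3∈{3}, 2∈{2}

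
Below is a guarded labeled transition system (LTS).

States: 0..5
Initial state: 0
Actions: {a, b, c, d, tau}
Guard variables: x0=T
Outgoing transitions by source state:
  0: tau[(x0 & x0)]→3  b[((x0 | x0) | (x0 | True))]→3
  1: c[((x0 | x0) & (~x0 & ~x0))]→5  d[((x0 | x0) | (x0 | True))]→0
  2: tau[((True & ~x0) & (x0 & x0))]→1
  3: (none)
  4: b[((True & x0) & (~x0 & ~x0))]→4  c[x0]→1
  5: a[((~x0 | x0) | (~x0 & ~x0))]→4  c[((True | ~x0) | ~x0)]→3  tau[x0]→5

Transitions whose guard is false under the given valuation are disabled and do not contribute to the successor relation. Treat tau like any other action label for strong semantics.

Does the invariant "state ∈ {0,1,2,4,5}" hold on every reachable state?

Safe = {0,1,2,4,5}
Reachable = {0,3}
  0: safe
  3: outside
counterexample path to 3: tau

Answer: INVARIANT VIOLATED at state 3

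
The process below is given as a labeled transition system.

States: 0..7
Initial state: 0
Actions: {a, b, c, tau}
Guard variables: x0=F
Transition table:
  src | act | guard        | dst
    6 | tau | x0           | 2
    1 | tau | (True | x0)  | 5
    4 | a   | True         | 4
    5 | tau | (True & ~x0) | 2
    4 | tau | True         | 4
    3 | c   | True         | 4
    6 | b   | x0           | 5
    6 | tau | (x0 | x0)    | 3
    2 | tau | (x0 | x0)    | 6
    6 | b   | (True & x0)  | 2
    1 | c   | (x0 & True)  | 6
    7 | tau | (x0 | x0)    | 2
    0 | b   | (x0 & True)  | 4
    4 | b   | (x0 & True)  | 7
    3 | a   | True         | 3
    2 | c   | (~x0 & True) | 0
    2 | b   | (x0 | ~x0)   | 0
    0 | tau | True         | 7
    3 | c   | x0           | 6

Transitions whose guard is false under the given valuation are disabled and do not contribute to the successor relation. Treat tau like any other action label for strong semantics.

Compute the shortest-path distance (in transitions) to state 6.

Answer: UNREACHABLE

Trace:
Layered search for 6:
  L0 = {0}
  L1 = {7}
6 never appears.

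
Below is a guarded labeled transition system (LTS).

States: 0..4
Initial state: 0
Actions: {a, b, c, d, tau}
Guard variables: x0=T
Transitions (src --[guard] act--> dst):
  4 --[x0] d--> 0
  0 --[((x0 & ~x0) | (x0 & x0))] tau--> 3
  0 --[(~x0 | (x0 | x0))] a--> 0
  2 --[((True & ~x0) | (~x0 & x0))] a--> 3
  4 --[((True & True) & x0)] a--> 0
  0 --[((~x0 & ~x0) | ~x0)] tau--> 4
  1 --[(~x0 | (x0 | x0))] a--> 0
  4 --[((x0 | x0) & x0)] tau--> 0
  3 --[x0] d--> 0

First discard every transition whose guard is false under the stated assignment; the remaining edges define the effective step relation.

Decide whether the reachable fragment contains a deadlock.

Answer: DEADLOCK-FREE

Working:
Reachable = {0,3}
  0: a→0  tau→3  [deg 2]
  3: d→0  [deg 1]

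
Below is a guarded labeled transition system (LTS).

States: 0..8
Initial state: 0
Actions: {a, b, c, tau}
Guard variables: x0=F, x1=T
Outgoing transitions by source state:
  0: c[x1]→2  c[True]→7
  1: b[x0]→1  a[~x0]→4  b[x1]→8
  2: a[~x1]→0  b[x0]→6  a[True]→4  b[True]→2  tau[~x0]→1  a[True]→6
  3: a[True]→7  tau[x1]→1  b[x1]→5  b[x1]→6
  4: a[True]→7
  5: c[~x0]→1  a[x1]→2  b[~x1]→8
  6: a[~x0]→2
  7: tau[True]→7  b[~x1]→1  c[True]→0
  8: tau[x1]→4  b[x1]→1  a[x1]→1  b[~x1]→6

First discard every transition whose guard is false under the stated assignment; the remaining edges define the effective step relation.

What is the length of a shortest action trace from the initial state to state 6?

Answer: 2

Analysis:
Layered search for 6:
  L0 = {0}
  L1 = {2,7}
  L2 = {1,4,6}
6 enters at depth 2; path c·a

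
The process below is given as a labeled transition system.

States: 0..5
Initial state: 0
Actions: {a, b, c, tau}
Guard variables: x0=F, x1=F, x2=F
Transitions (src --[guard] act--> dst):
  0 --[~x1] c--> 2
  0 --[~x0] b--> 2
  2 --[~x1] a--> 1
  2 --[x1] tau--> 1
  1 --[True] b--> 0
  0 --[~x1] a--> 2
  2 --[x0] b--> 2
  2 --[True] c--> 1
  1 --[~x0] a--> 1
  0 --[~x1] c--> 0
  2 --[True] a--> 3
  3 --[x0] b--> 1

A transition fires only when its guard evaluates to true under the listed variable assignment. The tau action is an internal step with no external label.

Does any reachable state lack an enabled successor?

Answer: DEADLOCK at state 3

Analysis:
Reach set: {0,1,2,3}
  0: a→2  b→2  c→0  c→2  [4 out]
  1: a→1  b→0  [2 out]
  2: a→1  a→3  c→1  [3 out]
  3: ∅  [deadlock]
Path to 3: c·a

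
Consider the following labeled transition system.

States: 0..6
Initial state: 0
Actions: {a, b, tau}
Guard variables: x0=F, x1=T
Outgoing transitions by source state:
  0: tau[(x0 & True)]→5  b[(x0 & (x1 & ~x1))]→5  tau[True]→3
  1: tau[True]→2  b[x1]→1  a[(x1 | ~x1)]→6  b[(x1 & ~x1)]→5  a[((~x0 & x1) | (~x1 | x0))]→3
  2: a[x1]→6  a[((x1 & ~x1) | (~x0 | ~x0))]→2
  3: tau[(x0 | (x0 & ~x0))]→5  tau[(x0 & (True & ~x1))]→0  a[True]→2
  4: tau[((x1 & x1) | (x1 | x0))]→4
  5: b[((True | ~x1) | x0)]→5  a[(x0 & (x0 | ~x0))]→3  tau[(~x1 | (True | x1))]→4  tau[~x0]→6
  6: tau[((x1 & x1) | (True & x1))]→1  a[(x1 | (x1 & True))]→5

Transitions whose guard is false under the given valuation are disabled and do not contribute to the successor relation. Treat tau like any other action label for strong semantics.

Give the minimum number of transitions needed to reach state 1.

Layered search for 1:
  Layer 0: {0}
  Layer 1: {3}
  Layer 2: {2}
  Layer 3: {6}
  Layer 4: {1,5}
1 enters at depth 4; path tau·a·a·tau

Answer: 4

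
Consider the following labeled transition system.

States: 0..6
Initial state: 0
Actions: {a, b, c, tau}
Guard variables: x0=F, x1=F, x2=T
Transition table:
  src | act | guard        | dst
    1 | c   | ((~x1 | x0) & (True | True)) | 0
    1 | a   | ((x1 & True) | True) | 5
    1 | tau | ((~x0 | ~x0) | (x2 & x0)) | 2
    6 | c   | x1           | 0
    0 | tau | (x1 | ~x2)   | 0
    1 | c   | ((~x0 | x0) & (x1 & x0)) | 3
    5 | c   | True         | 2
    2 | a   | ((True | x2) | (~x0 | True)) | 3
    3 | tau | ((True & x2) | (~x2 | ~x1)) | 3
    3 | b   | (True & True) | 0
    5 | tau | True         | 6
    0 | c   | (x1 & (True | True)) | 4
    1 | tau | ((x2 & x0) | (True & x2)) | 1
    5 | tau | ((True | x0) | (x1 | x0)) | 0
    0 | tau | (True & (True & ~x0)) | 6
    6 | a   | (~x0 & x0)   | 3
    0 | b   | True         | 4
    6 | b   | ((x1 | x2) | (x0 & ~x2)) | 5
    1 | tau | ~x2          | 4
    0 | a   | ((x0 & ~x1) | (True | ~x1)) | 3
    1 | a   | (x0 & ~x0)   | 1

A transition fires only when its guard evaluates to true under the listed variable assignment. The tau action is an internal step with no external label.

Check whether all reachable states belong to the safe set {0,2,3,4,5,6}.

Safe = {0,2,3,4,5,6}
R = {0,2,3,4,5,6}
  0: ✓
  2: ✓
  3: ✓
  4: ✓
  5: ✓
  6: ✓

Answer: INVARIANT HOLDS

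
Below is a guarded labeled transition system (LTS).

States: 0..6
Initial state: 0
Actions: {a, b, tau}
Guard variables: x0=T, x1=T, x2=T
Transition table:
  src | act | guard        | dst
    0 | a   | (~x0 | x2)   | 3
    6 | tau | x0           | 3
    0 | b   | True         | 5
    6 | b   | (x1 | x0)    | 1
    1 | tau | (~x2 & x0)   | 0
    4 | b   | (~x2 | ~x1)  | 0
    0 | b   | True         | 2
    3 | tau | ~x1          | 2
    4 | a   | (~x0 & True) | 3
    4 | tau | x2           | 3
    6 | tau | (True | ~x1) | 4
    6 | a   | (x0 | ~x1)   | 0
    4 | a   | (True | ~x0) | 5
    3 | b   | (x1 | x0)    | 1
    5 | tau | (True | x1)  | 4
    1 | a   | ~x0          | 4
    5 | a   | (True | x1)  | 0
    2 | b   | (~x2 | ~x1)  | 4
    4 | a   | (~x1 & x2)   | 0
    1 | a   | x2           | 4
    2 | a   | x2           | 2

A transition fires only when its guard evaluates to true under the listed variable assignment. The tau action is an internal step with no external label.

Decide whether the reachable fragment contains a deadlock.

Reach set: {0,1,2,3,4,5}
  0: a→3  b→2  b→5  [deg 3]
  1: a→4  [deg 1]
  2: a→2  [deg 1]
  3: b→1  [deg 1]
  4: a→5  tau→3  [deg 2]
  5: a→0  tau→4  [deg 2]

Answer: DEADLOCK-FREE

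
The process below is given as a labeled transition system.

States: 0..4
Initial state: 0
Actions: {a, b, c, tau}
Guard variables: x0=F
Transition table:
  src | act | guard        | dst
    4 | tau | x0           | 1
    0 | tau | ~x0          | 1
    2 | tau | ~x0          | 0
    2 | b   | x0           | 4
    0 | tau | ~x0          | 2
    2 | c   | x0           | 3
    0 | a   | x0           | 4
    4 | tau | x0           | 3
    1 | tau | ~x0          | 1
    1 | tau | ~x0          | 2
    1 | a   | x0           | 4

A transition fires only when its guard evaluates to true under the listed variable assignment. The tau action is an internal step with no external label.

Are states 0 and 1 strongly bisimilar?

Answer: BISIMILAR

Analysis:
Compute ~ classes (split until stable):
  π0 = {{0,1,2,3,4}}
  π1 = {{0,1,2},{3,4}}
2 equivalence class(es) (converged in 2)
class of 0: {0,1,2}; class of 1: {0,1,2}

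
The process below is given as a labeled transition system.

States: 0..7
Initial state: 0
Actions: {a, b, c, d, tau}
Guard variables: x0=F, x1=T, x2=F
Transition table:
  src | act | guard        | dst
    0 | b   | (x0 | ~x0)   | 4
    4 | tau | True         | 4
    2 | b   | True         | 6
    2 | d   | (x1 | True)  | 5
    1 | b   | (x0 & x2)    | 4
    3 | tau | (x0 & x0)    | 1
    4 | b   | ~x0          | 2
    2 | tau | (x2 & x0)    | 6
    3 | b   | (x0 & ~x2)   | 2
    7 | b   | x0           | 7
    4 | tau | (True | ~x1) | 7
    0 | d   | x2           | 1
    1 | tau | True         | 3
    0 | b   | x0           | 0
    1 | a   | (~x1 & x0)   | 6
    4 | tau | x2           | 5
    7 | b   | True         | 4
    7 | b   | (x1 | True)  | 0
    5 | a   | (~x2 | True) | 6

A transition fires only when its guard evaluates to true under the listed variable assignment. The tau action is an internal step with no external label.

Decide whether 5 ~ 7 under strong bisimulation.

Answer: NOT BISIMILAR

Analysis:
Bisimulation quotient by refinement:
  π0 = {{0,1,2,3,4,5,6,7}}
  π1 = {{0,7},{1},{2},{3,6},{4},{5}}
  π2 = {{0},{1},{2},{3,6},{4},{5},{7}}
7 equivalence class(es) (converged in 3)
class of 5: {5}; class of 7: {7}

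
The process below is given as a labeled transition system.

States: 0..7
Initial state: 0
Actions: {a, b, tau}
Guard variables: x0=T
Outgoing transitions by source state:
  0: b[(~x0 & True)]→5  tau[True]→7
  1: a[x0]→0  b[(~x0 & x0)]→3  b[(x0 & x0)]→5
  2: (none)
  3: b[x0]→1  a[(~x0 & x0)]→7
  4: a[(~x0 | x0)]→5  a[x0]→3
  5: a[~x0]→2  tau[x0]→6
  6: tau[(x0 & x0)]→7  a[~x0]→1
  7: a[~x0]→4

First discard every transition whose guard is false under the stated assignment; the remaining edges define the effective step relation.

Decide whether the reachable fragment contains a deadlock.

Answer: DEADLOCK at state 7

Analysis:
Reach set: {0,7}
  0: tau→7  [1 out]
  7: ∅  [STUCK]
Path to 7: tau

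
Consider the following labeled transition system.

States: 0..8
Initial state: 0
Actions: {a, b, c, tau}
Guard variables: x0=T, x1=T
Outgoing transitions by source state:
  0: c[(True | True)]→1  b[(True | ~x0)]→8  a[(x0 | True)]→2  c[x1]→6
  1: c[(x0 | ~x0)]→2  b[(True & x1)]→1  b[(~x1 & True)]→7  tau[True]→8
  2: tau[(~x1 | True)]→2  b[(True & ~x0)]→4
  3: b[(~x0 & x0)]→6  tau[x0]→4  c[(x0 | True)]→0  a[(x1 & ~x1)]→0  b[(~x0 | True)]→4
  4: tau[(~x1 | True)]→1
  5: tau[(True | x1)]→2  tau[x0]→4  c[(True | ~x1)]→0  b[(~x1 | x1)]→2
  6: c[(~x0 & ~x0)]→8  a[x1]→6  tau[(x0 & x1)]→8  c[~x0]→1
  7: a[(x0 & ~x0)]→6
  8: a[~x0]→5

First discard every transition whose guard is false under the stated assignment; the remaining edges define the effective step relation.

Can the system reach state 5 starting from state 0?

Guard filter leaves 18 enabled edge(s).
Layer 0: {0}
Layer 1: {1,2,6,8}  total {0,1,2,6,8}
Reachable = {0,1,2,6,8}

Answer: UNREACHABLE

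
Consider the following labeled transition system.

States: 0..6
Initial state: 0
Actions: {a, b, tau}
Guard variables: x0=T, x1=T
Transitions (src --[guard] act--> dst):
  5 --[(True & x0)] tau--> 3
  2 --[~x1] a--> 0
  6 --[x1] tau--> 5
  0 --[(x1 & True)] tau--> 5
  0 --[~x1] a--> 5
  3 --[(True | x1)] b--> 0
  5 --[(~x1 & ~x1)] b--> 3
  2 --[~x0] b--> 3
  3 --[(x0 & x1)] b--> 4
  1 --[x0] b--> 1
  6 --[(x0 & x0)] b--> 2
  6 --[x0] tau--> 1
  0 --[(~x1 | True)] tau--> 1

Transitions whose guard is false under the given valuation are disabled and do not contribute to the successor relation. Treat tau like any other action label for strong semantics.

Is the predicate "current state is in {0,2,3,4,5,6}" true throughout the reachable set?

Answer: INVARIANT VIOLATED at state 1

Analysis:
Allowed set {0,2,3,4,5,6}
Reach set: {0,1,3,4,5}
  0: ✓
  1: VIOLATES
  3: ✓
  4: ✓
  5: ✓
reach 1 via tau — violates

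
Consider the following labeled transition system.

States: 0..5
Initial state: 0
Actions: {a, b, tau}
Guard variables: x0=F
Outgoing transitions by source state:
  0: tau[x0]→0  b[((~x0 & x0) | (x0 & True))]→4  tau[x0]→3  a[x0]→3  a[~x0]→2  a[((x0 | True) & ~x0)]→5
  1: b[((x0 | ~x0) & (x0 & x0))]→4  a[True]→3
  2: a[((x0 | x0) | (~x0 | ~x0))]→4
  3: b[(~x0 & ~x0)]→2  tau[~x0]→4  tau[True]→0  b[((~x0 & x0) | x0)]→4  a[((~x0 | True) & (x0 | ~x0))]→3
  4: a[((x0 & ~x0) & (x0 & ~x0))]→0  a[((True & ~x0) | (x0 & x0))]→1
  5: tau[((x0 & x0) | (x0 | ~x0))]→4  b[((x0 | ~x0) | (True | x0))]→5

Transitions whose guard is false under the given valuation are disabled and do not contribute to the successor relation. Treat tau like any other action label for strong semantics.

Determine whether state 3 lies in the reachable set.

After dropping false guards: 11 live edges.
L0 = {0}
L1 = {2,5}  cumulative {0,2,5}
L2 = {4}  cumulative {0,2,4,5}
L3 = {1}  cumulative {0,1,2,4,5}
L4 = {3}  cumulative {0,1,2,3,4,5}
Reachable = {0,1,2,3,4,5}
Path to 3: a·a·a·a

Answer: REACHABLE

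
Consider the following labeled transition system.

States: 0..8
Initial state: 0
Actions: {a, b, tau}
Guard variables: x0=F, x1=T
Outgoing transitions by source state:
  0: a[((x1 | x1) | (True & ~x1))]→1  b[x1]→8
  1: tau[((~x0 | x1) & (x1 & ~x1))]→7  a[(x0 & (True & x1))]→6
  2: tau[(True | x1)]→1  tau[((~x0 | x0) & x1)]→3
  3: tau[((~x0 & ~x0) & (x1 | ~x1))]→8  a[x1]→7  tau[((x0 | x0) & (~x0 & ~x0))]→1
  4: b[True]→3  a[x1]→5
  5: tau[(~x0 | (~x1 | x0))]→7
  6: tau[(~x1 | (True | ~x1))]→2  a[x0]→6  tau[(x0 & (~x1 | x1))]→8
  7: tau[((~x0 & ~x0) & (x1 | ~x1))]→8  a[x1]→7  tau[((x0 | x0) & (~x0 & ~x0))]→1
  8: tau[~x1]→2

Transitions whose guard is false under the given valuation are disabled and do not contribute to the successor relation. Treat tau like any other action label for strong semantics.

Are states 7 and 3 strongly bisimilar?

Answer: BISIMILAR

Analysis:
Compute ~ classes (split until stable):
  π0 = {{0,1,2,3,4,5,6,7,8}}
  π1 = {{0,4},{1,8},{2,5,6},{3,7}}
  π2 = {{0},{1,8},{2},{3,7},{4},{5},{6}}
stable after 3 split(s): 7 block(s)
class of 7: {3,7}; class of 3: {3,7}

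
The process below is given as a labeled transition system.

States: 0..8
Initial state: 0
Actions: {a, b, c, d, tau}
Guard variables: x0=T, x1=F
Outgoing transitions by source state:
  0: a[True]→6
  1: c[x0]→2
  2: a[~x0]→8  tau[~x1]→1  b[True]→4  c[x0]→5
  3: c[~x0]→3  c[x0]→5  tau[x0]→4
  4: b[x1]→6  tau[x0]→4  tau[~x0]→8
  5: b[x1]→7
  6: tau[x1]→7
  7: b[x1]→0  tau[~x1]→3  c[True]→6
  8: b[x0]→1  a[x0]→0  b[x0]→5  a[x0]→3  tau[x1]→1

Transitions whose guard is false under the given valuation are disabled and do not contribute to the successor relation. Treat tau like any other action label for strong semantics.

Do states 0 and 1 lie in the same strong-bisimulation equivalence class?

Refine partition for ~:
  π0 = {{0,1,2,3,4,5,6,7,8}}
  π1 = {{0},{1},{2},{3,7},{4},{5,6},{8}}
  π2 = {{0},{1},{2},{3},{4},{5,6},{7},{8}}
stable after 3 split(s): 8 block(s)
[0]={0}  [1]={1}

Answer: NOT BISIMILAR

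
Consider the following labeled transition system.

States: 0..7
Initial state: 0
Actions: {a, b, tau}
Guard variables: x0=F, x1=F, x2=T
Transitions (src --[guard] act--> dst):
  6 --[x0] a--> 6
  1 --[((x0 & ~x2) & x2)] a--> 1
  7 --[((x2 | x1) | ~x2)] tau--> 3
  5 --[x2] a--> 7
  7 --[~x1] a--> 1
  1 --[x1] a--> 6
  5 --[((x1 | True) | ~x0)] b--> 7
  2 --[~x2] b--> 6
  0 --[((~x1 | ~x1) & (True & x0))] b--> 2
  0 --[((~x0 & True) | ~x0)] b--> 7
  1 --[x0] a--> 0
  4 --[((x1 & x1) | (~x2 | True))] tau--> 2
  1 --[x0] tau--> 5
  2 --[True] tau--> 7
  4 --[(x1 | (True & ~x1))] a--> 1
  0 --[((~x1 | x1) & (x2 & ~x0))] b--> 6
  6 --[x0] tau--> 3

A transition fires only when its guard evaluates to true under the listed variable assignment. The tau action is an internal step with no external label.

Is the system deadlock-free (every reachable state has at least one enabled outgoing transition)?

Reach set: {0,1,3,6,7}
  0: b→6  b→7  [2 exit(s)]
  1: ∅  [deadlock]
  3: ∅  [deadlock]
  6: ∅  [deadlock]
  7: a→1  tau→3  [2 exit(s)]
trace reaching 1: b·a

Answer: DEADLOCK at state 1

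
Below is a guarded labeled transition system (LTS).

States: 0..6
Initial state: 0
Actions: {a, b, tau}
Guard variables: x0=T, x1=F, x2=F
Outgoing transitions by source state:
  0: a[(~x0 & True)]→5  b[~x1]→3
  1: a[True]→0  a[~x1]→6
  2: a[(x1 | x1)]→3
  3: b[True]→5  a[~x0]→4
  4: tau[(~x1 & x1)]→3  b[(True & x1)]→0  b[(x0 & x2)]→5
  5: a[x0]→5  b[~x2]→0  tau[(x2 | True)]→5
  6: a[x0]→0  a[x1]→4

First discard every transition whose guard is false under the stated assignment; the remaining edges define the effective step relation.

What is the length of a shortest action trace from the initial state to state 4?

Layered search for 4:
  L0 = {0}
  L1 = {3}
  L2 = {5}
4 never appears.

Answer: UNREACHABLE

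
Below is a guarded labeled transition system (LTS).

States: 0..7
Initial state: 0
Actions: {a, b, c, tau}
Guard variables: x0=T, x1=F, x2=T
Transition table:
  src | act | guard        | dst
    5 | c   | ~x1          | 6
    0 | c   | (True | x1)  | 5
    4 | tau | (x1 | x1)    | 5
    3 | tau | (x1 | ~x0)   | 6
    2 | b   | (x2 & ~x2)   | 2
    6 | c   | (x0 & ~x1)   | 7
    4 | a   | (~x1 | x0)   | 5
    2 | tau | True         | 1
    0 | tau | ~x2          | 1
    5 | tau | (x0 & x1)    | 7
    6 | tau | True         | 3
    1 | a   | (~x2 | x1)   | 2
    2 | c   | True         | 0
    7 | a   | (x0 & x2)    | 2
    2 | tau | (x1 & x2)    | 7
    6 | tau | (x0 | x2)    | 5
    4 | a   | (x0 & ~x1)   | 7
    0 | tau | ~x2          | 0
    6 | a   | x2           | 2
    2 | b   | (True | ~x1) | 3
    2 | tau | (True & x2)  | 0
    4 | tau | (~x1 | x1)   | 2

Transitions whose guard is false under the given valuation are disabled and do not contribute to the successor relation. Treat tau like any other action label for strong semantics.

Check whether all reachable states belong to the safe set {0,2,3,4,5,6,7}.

Allowed set {0,2,3,4,5,6,7}
R = {0,1,2,3,5,6,7}
  0: ✓
  1: outside
  2: ✓
  3: ✓
  5: ✓
  6: ✓
  7: ✓
witness against invariant: c·c·a·tau → 1

Answer: INVARIANT VIOLATED at state 1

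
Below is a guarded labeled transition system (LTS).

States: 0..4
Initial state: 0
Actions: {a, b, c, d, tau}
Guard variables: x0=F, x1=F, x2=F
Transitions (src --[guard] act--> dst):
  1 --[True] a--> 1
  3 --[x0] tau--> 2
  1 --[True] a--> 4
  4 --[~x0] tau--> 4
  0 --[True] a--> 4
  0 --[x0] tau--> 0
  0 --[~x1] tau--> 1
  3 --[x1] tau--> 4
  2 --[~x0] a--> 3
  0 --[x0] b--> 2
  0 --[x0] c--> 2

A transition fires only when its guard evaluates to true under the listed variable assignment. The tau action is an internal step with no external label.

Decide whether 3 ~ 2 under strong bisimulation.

Refine partition for ~:
  π0 = {{0,1,2,3,4}}
  π1 = {{0},{1,2},{3},{4}}
  π2 = {{0},{1},{2},{3},{4}}
Fixed point at round 3; 5 class(es).
3∈{3}, 2∈{2}

Answer: NOT BISIMILAR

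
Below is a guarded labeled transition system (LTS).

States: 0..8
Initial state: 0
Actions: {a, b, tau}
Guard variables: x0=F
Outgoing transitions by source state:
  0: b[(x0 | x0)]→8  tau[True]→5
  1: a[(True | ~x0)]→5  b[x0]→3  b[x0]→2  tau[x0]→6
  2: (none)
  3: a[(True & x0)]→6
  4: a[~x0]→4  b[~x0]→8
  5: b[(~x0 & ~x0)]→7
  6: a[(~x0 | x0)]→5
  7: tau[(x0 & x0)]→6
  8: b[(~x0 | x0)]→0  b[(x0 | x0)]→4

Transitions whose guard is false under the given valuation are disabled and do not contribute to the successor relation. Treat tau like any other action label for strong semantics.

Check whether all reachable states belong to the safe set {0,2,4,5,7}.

Answer: INVARIANT HOLDS

Working:
Safe = {0,2,4,5,7}
Reachable = {0,5,7}
  0: ✓
  5: ✓
  7: ✓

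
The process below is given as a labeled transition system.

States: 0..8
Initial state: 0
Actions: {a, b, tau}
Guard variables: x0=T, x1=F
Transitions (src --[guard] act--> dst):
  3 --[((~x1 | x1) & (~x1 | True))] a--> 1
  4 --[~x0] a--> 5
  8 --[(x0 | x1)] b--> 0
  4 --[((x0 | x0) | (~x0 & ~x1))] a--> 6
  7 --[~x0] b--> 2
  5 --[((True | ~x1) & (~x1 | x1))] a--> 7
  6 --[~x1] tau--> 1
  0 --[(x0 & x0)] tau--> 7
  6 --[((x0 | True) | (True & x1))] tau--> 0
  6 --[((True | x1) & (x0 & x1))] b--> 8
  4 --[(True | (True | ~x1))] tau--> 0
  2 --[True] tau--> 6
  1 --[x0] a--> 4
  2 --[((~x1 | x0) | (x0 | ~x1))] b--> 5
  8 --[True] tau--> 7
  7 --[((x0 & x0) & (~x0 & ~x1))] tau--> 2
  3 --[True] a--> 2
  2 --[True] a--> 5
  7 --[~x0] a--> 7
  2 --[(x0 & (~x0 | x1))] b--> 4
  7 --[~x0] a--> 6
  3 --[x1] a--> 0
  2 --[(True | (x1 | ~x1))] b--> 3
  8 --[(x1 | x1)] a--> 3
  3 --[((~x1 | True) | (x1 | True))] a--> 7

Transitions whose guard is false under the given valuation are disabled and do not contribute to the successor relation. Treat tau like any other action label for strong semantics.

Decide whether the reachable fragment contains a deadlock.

Reach set: {0,7}
  0: tau→7  [1 exit(s)]
  7: ∅  [no exit]
Path to 7: tau

Answer: DEADLOCK at state 7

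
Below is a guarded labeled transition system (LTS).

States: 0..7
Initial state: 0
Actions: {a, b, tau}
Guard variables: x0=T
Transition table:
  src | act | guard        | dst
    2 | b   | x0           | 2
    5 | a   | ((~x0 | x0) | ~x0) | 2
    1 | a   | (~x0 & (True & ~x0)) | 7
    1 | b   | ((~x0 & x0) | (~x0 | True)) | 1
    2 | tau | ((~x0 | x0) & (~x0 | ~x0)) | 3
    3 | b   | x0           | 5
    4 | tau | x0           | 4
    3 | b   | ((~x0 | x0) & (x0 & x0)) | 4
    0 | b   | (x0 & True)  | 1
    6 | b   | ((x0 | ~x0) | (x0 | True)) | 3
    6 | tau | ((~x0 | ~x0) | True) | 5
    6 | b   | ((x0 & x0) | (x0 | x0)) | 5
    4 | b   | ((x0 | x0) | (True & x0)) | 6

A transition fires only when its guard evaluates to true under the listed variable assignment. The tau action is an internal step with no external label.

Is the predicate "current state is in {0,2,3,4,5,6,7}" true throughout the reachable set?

Inv-set: {0,2,3,4,5,6,7}
Reachable = {0,1}
  0: ✓
  1: VIOLATES
witness against invariant: b → 1

Answer: INVARIANT VIOLATED at state 1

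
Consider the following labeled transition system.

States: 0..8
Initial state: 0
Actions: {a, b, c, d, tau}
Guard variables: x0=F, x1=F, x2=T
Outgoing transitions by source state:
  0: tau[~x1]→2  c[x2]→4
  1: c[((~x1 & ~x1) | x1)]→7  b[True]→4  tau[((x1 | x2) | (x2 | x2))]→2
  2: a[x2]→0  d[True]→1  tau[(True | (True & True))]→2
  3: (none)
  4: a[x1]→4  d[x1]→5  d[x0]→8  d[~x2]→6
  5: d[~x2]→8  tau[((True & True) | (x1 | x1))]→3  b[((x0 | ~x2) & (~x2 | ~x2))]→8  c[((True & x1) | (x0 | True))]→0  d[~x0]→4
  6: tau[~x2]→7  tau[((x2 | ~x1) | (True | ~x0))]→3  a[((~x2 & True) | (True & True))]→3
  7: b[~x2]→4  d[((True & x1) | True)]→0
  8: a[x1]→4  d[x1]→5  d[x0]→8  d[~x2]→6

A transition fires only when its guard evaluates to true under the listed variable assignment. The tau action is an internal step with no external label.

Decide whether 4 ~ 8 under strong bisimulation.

Refine partition for ~:
  round 0: {{0,1,2,3,4,5,6,7,8}}
  round 1: {{0},{1},{2},{3,4,8},{5},{6},{7}}
7 equivalence class(es) (converged in 2)
[4]={3,4,8}  [8]={3,4,8}

Answer: BISIMILAR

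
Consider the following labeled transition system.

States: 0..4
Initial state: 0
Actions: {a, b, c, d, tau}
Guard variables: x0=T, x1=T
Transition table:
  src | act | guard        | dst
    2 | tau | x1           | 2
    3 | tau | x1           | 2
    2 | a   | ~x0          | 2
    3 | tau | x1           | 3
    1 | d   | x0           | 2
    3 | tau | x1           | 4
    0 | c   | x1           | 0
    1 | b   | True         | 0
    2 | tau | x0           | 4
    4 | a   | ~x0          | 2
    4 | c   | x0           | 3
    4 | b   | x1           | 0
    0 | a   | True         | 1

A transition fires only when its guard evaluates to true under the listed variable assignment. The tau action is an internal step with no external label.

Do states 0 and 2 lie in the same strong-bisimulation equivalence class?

Answer: NOT BISIMILAR

Working:
Compute ~ classes (split until stable):
  π0 = {{0,1,2,3,4}}
  π1 = {{0},{1},{2,3},{4}}
4 equivalence class(es) (converged in 2)
0∈{0}, 2∈{2,3}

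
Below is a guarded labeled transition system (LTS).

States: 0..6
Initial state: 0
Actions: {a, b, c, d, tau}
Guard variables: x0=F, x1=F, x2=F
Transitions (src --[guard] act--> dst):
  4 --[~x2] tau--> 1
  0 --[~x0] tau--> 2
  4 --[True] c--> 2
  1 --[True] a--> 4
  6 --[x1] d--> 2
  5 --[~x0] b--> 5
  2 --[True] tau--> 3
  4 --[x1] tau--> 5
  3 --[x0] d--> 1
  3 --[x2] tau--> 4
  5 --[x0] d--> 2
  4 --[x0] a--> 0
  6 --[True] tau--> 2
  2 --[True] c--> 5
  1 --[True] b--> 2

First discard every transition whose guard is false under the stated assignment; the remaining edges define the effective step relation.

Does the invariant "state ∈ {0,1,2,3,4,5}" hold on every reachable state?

Safe = {0,1,2,3,4,5}
Reachable = {0,2,3,5}
  0: safe
  2: safe
  3: safe
  5: safe

Answer: INVARIANT HOLDS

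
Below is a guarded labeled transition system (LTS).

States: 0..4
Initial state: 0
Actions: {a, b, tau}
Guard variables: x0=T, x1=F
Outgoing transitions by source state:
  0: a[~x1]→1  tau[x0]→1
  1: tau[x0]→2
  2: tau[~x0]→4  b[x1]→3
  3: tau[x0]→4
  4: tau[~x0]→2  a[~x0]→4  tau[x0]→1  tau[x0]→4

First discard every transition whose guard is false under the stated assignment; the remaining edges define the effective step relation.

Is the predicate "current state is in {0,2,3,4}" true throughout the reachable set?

Allowed set {0,2,3,4}
R = {0,1,2}
  0: safe
  1: VIOLATES
  2: safe
witness against invariant: a → 1

Answer: INVARIANT VIOLATED at state 1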